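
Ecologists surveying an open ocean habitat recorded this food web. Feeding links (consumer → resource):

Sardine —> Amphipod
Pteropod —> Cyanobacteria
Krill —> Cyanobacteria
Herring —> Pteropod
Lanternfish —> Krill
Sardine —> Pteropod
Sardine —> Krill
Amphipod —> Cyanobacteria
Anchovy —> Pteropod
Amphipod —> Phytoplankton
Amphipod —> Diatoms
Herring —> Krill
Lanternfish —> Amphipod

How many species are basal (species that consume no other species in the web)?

Basal species (no prey listed): Phytoplankton, Diatoms, Cyanobacteria.
Count: 3.

3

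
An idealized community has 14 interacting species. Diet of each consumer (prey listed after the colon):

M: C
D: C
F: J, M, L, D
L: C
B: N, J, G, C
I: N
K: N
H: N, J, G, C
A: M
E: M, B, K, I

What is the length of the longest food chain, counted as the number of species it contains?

3 species

One longest chain: N → K → E.
It has 3 species and 2 links.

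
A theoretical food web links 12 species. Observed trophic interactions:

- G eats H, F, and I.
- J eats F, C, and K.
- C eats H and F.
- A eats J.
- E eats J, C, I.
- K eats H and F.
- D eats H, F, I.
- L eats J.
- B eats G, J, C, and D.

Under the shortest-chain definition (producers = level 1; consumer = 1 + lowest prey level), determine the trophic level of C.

Trophic level 2

F is a producer → level 1.
C eats F → level 2.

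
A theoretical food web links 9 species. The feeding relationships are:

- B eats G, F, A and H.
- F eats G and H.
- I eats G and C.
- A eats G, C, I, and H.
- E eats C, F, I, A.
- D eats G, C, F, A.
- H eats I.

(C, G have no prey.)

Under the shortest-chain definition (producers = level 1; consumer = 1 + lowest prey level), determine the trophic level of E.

C is a producer → level 1.
E eats C → level 2.

Trophic level 2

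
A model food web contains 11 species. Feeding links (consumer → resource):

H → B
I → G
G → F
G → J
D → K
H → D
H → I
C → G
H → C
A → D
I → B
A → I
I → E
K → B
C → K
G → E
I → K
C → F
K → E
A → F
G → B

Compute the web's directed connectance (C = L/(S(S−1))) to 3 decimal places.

The web has S = 11 species and L = 21 feeding links.
C = L / (S(S−1)) = 21 / 110 = 0.1909 ≈ 0.191.

C = 0.191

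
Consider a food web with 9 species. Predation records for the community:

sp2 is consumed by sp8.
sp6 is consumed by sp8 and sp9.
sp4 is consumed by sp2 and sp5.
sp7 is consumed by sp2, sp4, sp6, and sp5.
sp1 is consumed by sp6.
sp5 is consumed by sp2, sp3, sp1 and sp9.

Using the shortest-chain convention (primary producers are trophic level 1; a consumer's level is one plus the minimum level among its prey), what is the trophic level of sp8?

sp7 is a producer → level 1.
sp2 eats sp7 → level 2.
sp8 eats sp2 → level 3.
No prey of sp8 is below level 2, so 3 is the minimum.

Trophic level 3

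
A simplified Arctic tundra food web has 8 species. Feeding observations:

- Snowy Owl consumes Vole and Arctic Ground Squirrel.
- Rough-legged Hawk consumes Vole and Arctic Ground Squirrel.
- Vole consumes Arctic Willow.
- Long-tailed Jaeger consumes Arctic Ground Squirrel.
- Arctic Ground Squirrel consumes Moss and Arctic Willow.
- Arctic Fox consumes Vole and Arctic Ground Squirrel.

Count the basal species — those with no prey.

2

Basal species (no prey listed): Arctic Willow, Moss.
Count: 2.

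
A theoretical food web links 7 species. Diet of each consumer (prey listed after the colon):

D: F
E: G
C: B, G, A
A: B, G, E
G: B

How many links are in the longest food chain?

One longest chain: B → G → E → A → C.
It has 5 species and 4 links.

4 links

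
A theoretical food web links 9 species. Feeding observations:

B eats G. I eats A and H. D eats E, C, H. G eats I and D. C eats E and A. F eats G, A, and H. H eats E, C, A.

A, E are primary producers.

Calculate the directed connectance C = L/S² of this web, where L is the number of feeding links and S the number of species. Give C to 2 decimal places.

C = 0.20

The web has S = 9 species and L = 16 feeding links.
C = L / S² = 16 / 81 = 0.1975 ≈ 0.20.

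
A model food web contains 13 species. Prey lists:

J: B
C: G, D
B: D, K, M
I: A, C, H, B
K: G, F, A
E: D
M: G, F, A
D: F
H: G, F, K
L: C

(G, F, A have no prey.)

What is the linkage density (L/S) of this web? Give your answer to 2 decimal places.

L/S = 1.69

There are L = 22 links among S = 13 species.
L/S = 22/13 = 1.6923 ≈ 1.69.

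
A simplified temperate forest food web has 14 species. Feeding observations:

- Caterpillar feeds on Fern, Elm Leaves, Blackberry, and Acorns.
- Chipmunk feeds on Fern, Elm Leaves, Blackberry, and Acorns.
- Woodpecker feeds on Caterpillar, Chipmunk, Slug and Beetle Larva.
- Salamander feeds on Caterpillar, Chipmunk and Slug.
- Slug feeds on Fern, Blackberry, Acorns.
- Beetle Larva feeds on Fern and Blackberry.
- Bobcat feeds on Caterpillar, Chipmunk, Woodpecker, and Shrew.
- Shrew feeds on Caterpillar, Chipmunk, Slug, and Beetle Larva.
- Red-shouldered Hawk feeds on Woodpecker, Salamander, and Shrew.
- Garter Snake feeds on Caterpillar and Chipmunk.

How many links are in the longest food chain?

One longest chain: Blackberry → Beetle Larva → Shrew → Red-shouldered Hawk.
It has 4 species and 3 links.

3 links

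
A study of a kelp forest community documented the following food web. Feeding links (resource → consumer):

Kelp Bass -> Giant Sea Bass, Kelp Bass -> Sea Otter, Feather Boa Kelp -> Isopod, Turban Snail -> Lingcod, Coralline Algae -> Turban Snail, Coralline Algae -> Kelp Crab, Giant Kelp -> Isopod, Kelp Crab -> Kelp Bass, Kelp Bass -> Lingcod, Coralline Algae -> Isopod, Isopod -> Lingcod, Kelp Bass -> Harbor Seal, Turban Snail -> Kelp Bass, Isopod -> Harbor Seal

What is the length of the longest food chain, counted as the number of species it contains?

One longest chain: Coralline Algae → Turban Snail → Kelp Bass → Giant Sea Bass.
It has 4 species and 3 links.

4 species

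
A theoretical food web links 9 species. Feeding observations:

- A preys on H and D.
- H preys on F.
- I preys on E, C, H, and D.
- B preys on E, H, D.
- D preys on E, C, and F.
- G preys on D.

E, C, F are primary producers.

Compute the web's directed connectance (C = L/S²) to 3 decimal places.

The web has S = 9 species and L = 14 feeding links.
C = L / S² = 14 / 81 = 0.1728 ≈ 0.173.

C = 0.173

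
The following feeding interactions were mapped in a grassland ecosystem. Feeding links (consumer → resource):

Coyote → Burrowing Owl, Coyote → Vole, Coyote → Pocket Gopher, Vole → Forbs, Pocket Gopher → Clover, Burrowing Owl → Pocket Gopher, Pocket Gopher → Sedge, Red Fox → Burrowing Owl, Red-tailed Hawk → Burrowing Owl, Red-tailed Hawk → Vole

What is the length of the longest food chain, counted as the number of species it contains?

One longest chain: Sedge → Pocket Gopher → Burrowing Owl → Red Fox.
It has 4 species and 3 links.

4 species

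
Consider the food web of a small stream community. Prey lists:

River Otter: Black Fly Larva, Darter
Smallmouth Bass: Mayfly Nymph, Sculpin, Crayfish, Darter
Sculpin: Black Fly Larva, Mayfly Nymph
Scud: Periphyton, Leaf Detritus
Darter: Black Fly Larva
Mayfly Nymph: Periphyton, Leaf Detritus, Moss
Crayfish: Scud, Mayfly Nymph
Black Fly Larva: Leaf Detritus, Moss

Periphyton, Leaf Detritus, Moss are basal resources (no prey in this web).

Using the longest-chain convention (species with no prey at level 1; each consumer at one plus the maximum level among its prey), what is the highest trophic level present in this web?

4

Basal resources (level 1): Periphyton, Leaf Detritus, Moss.
Leaf Detritus → Black Fly Larva → Darter → Smallmouth Bass gives Smallmouth Bass level 4.
No species has a prey at level 4, so no species reaches level 5.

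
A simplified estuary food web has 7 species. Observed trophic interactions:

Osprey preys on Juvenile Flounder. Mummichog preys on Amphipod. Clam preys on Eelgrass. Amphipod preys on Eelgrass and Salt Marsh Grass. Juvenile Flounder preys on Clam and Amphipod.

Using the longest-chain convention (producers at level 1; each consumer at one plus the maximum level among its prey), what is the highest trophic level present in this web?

4

Producers (level 1): Salt Marsh Grass, Eelgrass.
Eelgrass → Clam → Juvenile Flounder → Osprey gives Osprey level 4.
No species has a prey at level 4, so no species reaches level 5.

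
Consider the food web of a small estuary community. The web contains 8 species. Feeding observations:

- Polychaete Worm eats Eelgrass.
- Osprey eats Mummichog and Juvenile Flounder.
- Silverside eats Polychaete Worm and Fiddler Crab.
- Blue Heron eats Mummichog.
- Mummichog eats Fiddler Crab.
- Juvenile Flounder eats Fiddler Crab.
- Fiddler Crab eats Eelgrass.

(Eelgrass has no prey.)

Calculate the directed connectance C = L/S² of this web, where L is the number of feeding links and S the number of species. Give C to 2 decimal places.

C = 0.14

The web has S = 8 species and L = 9 feeding links.
C = L / S² = 9 / 64 = 0.1406 ≈ 0.14.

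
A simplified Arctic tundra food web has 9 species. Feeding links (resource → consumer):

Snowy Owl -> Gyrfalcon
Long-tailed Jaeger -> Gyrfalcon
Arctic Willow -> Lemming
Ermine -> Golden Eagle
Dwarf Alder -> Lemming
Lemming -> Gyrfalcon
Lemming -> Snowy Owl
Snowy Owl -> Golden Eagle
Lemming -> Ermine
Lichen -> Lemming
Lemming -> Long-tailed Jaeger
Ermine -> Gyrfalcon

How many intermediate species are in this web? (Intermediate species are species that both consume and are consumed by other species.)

4

Intermediate species (has both prey and predators): Lemming, Snowy Owl, Long-tailed Jaeger, Ermine.
Count: 4.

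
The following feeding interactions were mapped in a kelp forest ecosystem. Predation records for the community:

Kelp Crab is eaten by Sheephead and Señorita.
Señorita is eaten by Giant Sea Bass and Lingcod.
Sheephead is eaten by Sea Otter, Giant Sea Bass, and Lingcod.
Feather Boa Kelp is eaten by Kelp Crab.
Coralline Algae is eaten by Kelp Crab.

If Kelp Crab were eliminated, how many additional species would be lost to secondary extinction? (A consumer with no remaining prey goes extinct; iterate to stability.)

5

Remove Kelp Crab.
Round 1: Sheephead (all prey gone), Señorita (all prey gone) → extinct.
Round 2: Giant Sea Bass (all prey gone), Sea Otter (all prey gone), Lingcod (all prey gone) → extinct.
No further losses. Total secondary extinctions: 5.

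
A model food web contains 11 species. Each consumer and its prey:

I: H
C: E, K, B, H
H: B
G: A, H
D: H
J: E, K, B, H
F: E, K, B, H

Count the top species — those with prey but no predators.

6

Top species (has prey, but nothing eats it): I, J, F, C, G, D.
Count: 6.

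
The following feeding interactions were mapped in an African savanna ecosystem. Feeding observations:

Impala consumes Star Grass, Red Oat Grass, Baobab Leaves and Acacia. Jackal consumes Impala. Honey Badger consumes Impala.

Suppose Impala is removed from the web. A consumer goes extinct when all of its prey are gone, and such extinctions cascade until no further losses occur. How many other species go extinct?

2

Remove Impala.
Round 1: Honey Badger (all prey gone), Jackal (all prey gone) → extinct.
No further losses. Total secondary extinctions: 2.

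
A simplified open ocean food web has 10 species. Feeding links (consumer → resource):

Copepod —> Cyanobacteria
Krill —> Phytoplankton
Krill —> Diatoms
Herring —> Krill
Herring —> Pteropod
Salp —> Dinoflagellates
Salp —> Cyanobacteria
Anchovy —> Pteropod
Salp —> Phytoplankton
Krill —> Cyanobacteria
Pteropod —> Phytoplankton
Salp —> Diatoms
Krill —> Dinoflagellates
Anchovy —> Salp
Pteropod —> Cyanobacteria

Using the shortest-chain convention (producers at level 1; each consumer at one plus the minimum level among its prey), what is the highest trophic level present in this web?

3

Producers (level 1): Dinoflagellates, Cyanobacteria, Diatoms, Phytoplankton.
Following each consumer down to its lowest-level prey: Dinoflagellates → Salp → Anchovy (levels 1 through 3).
All prey of Anchovy (Salp 2, Pteropod 2) are at level 2 or above, so Anchovy is at level 1 + 2 = 3.
Every consumer has at least one prey at level 2 or below, so none exceeds level 3.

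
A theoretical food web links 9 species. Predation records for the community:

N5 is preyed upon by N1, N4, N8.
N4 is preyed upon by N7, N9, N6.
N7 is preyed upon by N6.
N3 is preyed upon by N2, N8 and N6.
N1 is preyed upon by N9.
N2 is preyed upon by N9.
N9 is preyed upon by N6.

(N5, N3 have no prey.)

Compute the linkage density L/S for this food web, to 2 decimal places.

There are L = 13 links among S = 9 species.
L/S = 13/9 = 1.4444 ≈ 1.44.

L/S = 1.44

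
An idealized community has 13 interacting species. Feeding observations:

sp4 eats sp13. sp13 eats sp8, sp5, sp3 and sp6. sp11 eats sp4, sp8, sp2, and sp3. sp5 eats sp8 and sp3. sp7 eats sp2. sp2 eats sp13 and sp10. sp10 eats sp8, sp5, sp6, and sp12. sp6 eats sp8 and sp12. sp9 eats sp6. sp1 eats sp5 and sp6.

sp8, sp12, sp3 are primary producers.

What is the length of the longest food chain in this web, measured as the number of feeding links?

4 links

One longest chain: sp8 → sp6 → sp13 → sp2 → sp11.
It has 5 species and 4 links.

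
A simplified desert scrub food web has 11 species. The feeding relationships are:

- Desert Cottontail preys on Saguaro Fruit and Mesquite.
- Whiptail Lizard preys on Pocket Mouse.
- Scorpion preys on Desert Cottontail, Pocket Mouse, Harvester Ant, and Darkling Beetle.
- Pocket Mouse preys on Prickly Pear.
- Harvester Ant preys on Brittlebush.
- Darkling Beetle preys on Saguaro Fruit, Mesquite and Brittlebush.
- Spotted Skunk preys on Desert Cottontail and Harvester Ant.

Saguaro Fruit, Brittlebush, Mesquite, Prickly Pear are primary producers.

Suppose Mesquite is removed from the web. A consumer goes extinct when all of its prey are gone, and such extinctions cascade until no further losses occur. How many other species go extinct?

Remove Mesquite.
Every predator of it retains at least one other prey: Desert Cottontail still has Saguaro Fruit; Darkling Beetle still has Saguaro Fruit, Brittlebush.
No consumer loses all prey, so no secondary extinctions occur.

0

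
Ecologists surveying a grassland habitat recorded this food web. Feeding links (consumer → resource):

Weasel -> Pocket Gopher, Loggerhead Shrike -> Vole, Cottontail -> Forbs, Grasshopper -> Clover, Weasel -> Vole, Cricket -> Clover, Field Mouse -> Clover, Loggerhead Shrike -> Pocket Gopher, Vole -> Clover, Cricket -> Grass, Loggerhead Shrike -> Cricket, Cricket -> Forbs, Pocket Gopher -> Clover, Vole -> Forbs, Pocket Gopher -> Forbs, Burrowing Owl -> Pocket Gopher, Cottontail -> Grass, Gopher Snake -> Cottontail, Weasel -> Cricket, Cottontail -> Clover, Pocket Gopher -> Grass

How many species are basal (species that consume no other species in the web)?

3

Basal species (no prey listed): Forbs, Clover, Grass.
Count: 3.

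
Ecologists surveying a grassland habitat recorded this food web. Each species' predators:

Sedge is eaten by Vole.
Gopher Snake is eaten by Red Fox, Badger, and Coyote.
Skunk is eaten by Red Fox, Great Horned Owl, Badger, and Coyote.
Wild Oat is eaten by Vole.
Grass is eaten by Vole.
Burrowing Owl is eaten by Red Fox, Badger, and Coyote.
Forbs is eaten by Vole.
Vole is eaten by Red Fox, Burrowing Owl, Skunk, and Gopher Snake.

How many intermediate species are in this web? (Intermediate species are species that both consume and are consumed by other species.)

Intermediate species (has both prey and predators): Vole, Skunk, Burrowing Owl, Gopher Snake.
Count: 4.

4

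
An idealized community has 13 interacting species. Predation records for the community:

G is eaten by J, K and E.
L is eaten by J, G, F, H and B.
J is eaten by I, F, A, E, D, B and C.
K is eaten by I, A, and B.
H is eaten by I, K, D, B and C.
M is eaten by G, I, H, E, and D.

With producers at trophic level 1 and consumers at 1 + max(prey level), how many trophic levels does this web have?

Producers (level 1): M, L.
M → G → K → B gives B level 4.
No species has a prey at level 4, so no species reaches level 5.

4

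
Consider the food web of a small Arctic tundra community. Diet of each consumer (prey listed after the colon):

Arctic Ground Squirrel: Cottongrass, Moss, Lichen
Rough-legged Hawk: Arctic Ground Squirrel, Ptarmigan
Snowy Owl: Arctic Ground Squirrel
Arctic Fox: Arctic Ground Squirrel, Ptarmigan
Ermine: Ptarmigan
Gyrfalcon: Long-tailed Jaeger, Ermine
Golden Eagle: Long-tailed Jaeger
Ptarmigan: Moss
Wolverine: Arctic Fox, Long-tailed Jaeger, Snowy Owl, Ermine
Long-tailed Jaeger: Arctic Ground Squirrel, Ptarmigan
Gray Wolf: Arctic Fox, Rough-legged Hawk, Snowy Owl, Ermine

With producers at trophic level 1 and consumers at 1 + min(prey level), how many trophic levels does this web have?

4

Producers (level 1): Cottongrass, Moss, Lichen.
Following each consumer down to its lowest-level prey: Cottongrass → Arctic Ground Squirrel → Snowy Owl → Gray Wolf (levels 1 through 4).
All prey of Gray Wolf (Snowy Owl 3, Ermine 3, Arctic Fox 3, Rough-legged Hawk 3) are at level 3 or above, so Gray Wolf is at level 1 + 3 = 4.
Every consumer has at least one prey at level 3 or below, so none exceeds level 4.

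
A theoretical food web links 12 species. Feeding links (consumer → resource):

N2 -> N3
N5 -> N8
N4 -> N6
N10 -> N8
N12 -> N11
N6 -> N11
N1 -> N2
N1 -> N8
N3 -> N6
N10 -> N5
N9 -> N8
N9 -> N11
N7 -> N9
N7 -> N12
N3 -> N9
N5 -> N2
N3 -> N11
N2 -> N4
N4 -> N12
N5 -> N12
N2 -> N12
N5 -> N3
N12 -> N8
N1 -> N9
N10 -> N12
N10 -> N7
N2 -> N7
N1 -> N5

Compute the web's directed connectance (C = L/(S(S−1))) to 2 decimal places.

C = 0.21

The web has S = 12 species and L = 28 feeding links.
C = L / (S(S−1)) = 28 / 132 = 0.2121 ≈ 0.21.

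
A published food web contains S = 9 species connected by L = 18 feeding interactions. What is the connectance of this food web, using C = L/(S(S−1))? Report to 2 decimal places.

The web has S = 9 species and L = 18 feeding links.
C = L / (S(S−1)) = 18 / 72 = 0.2500 ≈ 0.25.

C = 0.25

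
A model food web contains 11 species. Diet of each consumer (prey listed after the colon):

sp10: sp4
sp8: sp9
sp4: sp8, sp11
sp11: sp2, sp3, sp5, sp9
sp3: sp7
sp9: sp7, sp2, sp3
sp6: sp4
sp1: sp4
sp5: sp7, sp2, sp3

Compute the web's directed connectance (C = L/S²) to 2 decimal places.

C = 0.14

The web has S = 11 species and L = 17 feeding links.
C = L / S² = 17 / 121 = 0.1405 ≈ 0.14.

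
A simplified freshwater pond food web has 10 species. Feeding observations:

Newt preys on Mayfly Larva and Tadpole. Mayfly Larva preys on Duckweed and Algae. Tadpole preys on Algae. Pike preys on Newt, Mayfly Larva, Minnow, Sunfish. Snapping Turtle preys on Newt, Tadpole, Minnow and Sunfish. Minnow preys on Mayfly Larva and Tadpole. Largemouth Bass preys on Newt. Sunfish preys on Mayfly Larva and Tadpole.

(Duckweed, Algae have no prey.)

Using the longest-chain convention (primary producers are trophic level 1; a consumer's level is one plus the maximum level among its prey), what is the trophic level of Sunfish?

Trophic level 3

Algae is a producer → level 1.
Tadpole eats Algae → level 2.
Sunfish eats Tadpole (level 2); other prey at levels: Mayfly Larva 2 → level 3.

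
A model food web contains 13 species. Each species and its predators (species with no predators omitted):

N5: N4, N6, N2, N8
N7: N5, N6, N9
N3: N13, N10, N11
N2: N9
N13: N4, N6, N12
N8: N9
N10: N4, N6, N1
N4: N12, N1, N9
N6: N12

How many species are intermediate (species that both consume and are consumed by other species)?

Intermediate species (has both prey and predators): N5, N13, N10, N4, N6, N2, N8.
Count: 7.

7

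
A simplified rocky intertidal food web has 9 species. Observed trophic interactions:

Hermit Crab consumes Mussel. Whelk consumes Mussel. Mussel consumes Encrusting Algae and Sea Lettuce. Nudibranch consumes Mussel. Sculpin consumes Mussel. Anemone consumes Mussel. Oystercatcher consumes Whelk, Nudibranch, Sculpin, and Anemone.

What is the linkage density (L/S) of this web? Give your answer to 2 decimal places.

L/S = 1.22

There are L = 11 links among S = 9 species.
L/S = 11/9 = 1.2222 ≈ 1.22.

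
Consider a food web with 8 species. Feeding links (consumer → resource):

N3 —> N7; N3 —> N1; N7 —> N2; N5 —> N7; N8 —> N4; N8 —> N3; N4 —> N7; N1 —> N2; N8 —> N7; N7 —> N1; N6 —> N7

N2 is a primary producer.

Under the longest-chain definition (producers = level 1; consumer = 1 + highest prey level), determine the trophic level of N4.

Trophic level 4

N2 is a producer → level 1.
N1 eats N2 → level 2.
N7 eats N1 (level 2); other prey at levels: N2 1 → level 3.
N4 eats N7 → level 4.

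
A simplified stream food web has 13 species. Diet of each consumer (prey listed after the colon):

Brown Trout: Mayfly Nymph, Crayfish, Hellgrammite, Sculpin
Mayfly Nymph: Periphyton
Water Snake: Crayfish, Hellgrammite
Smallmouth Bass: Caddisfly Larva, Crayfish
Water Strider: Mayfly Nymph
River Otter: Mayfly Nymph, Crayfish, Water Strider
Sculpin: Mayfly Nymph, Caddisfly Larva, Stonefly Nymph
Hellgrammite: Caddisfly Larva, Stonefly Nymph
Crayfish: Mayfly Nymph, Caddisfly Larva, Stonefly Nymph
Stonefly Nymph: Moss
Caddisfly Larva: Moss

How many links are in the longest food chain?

One longest chain: Periphyton → Mayfly Nymph → Sculpin → Brown Trout.
It has 4 species and 3 links.

3 links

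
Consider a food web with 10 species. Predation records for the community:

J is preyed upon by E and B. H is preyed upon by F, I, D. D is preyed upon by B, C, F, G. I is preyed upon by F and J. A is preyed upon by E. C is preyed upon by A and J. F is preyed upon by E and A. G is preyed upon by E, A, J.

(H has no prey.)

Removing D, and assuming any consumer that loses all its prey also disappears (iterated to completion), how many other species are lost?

2

Remove D.
Round 1: C (all prey gone), G (all prey gone) → extinct.
No further losses. Total secondary extinctions: 2.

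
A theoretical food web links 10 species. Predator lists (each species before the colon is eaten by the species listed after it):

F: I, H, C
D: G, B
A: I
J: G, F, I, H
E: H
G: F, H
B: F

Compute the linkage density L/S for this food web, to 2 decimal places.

L/S = 1.40

There are L = 14 links among S = 10 species.
L/S = 14/10 = 1.4000 ≈ 1.40.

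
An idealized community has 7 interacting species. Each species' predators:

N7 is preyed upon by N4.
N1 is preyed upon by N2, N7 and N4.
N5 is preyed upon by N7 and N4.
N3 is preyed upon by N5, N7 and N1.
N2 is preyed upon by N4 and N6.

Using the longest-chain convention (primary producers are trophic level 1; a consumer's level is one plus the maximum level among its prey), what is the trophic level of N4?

N3 is a producer → level 1.
N1 eats N3 → level 2.
N7 eats N1 (level 2); other prey at levels: N3 1, N5 2 → level 3.
N4 eats N7 (level 3); other prey at levels: N1 2, N5 2, N2 3 → level 4.

Trophic level 4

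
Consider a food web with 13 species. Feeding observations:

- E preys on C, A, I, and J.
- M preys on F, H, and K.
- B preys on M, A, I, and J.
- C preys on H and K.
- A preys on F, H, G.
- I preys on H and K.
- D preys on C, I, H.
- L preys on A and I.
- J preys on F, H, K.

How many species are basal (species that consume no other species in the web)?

Basal species (no prey listed): H, K, G, F.
Count: 4.

4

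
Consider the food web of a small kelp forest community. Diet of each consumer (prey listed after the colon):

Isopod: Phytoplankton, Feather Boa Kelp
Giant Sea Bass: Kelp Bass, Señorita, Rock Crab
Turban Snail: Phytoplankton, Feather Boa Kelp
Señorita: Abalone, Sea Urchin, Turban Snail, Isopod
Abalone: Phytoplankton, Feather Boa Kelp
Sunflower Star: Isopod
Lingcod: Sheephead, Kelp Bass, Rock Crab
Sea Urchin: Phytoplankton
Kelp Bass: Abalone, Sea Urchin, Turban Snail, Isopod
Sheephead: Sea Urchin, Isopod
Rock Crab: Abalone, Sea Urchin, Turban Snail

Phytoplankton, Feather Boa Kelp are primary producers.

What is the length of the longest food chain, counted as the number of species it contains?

One longest chain: Phytoplankton → Abalone → Señorita → Giant Sea Bass.
It has 4 species and 3 links.

4 species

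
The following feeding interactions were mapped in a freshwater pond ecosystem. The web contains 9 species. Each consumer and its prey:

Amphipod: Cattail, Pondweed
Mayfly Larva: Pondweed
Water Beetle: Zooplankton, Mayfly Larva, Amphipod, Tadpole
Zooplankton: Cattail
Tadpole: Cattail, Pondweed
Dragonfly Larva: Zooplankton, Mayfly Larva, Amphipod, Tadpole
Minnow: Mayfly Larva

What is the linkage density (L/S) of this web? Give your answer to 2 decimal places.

There are L = 15 links among S = 9 species.
L/S = 15/9 = 1.6667 ≈ 1.67.

L/S = 1.67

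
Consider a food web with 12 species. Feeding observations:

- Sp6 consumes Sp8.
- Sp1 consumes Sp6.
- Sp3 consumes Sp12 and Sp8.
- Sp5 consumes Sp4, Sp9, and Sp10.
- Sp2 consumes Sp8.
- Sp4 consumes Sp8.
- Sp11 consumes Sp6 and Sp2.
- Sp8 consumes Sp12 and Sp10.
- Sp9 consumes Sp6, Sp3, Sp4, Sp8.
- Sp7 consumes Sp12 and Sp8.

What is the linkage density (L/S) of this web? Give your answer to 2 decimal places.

L/S = 1.58

There are L = 19 links among S = 12 species.
L/S = 19/12 = 1.5833 ≈ 1.58.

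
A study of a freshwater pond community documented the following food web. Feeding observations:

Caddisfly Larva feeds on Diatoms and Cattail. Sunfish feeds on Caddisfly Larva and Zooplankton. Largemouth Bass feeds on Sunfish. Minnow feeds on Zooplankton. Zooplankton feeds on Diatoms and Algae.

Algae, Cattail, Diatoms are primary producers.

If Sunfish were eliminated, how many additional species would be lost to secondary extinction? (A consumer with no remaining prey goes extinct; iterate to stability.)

1

Remove Sunfish.
Round 1: Largemouth Bass (all prey gone) → extinct.
No further losses. Total secondary extinctions: 1.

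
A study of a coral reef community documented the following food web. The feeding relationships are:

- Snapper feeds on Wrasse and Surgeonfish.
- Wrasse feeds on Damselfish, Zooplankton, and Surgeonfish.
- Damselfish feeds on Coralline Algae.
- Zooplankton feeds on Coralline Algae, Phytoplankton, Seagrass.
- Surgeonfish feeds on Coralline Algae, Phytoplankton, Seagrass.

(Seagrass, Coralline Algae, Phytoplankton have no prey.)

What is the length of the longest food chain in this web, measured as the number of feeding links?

One longest chain: Coralline Algae → Damselfish → Wrasse → Snapper.
It has 4 species and 3 links.

3 links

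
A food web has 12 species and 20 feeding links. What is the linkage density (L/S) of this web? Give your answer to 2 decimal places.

There are L = 20 links among S = 12 species.
L/S = 20/12 = 1.6667 ≈ 1.67.

L/S = 1.67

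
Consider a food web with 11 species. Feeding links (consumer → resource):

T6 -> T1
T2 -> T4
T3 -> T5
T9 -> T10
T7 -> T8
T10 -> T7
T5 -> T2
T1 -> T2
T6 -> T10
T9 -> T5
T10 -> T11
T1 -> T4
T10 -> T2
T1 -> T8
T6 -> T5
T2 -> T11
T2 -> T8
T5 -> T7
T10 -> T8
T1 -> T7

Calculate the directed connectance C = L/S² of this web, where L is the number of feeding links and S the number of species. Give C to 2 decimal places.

The web has S = 11 species and L = 20 feeding links.
C = L / S² = 20 / 121 = 0.1653 ≈ 0.17.

C = 0.17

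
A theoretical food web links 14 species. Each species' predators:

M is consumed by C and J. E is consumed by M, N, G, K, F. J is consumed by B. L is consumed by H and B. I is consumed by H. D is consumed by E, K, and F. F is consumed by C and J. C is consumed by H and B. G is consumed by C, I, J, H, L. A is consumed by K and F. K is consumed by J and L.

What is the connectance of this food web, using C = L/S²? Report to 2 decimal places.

The web has S = 14 species and L = 27 feeding links.
C = L / S² = 27 / 196 = 0.1378 ≈ 0.14.

C = 0.14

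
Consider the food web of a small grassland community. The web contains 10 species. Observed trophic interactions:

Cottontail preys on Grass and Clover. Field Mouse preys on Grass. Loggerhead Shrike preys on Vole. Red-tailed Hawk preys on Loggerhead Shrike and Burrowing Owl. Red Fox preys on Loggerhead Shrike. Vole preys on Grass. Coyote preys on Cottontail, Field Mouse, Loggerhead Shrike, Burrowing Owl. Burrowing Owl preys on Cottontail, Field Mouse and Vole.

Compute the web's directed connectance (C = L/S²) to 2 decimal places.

The web has S = 10 species and L = 15 feeding links.
C = L / S² = 15 / 100 = 0.1500 ≈ 0.15.

C = 0.15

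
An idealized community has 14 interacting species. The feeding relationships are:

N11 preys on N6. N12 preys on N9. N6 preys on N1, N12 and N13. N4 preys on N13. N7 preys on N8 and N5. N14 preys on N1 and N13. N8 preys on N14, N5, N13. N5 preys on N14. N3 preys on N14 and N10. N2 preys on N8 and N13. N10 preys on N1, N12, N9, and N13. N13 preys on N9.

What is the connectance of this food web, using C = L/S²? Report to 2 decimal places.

C = 0.12

The web has S = 14 species and L = 23 feeding links.
C = L / S² = 23 / 196 = 0.1173 ≈ 0.12.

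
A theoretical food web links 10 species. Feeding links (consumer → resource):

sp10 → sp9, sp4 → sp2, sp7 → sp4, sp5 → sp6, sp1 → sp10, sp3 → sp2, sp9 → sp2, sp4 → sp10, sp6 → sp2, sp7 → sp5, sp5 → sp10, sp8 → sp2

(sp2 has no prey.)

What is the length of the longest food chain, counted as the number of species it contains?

One longest chain: sp2 → sp9 → sp10 → sp4 → sp7.
It has 5 species and 4 links.

5 species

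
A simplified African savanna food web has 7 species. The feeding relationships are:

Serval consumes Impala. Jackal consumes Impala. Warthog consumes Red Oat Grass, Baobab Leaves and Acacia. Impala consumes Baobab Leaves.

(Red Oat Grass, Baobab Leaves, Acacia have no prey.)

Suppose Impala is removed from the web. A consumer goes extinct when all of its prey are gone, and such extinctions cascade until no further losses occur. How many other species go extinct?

Remove Impala.
Round 1: Jackal (all prey gone), Serval (all prey gone) → extinct.
No further losses. Total secondary extinctions: 2.

2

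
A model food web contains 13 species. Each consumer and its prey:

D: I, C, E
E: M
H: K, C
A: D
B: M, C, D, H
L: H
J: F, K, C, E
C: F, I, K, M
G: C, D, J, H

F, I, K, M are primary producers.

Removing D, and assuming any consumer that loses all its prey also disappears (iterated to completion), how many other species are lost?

1

Remove D.
Round 1: A (all prey gone) → extinct.
No further losses. Total secondary extinctions: 1.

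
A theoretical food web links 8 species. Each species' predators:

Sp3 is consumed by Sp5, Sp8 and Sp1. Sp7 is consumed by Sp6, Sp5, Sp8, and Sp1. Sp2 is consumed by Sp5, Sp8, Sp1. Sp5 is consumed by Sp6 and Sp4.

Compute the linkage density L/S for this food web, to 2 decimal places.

L/S = 1.50

There are L = 12 links among S = 8 species.
L/S = 12/8 = 1.5000 ≈ 1.50.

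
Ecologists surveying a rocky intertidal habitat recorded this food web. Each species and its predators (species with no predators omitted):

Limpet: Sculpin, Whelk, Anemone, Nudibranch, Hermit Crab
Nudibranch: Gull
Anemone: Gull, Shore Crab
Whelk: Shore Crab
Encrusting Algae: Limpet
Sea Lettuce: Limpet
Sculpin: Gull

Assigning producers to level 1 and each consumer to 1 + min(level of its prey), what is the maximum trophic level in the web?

Producers (level 1): Encrusting Algae, Sea Lettuce.
Following each consumer down to its lowest-level prey: Encrusting Algae → Limpet → Whelk → Shore Crab (levels 1 through 4).
All prey of Shore Crab (Whelk 3, Anemone 3) are at level 3 or above, so Shore Crab is at level 1 + 3 = 4.
Every consumer has at least one prey at level 3 or below, so none exceeds level 4.

4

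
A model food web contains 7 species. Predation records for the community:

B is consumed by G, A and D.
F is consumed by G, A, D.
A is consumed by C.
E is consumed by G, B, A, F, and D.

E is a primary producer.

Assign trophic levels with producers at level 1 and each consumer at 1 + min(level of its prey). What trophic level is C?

Trophic level 3

E is a producer → level 1.
A eats E → level 2.
C eats A → level 3.
No prey of C is below level 2, so 3 is the minimum.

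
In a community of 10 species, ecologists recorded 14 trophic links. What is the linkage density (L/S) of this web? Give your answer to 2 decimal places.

L/S = 1.40

There are L = 14 links among S = 10 species.
L/S = 14/10 = 1.4000 ≈ 1.40.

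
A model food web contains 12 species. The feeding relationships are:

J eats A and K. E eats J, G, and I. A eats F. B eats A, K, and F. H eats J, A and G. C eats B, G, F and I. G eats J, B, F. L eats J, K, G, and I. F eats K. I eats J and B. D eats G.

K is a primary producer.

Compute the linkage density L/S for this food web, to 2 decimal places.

There are L = 27 links among S = 12 species.
L/S = 27/12 = 2.2500 ≈ 2.25.

L/S = 2.25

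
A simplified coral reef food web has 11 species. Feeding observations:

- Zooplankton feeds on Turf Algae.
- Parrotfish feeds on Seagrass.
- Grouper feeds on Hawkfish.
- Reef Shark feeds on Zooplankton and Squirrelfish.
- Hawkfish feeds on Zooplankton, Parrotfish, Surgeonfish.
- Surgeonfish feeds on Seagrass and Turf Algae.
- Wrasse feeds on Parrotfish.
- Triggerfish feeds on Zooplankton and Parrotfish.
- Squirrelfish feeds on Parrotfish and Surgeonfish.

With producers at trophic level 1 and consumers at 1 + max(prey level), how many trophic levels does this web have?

Producers (level 1): Turf Algae, Seagrass.
Seagrass → Parrotfish → Hawkfish → Grouper gives Grouper level 4.
No species has a prey at level 4, so no species reaches level 5.

4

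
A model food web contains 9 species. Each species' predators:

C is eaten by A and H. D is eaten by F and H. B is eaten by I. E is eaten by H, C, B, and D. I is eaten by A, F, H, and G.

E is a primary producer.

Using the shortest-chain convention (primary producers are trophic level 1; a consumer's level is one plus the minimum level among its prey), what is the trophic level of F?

E is a producer → level 1.
D eats E → level 2.
F eats D → level 3.
No prey of F is below level 2, so 3 is the minimum.

Trophic level 3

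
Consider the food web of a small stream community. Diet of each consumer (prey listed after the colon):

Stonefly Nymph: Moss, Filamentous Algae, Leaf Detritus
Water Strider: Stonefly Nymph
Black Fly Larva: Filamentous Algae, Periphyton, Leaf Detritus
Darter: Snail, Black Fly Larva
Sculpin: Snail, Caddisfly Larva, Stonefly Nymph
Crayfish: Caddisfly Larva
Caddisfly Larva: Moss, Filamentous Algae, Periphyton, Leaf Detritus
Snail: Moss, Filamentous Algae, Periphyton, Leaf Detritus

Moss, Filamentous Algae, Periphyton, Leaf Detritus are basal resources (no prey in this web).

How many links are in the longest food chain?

One longest chain: Moss → Snail → Sculpin.
It has 3 species and 2 links.

2 links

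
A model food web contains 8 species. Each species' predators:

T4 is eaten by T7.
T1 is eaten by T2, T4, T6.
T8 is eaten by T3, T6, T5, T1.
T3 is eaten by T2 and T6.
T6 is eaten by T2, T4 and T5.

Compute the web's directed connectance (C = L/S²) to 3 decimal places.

The web has S = 8 species and L = 13 feeding links.
C = L / S² = 13 / 64 = 0.2031 ≈ 0.203.

C = 0.203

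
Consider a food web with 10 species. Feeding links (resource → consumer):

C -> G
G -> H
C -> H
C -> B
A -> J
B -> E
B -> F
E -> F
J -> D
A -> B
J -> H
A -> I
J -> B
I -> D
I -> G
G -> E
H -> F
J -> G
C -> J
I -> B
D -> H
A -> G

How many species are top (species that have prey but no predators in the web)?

Top species (has prey, but nothing eats it): F.
Count: 1.

1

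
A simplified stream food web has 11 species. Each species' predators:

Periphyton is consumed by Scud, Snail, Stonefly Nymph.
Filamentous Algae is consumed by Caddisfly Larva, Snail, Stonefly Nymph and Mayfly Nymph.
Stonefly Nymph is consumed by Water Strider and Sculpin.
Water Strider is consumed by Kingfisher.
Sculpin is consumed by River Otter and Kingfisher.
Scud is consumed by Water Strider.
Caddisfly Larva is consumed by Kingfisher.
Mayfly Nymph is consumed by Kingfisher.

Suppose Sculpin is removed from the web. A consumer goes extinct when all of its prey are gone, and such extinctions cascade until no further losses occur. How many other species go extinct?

1

Remove Sculpin.
Round 1: River Otter (all prey gone) → extinct.
No further losses. Total secondary extinctions: 1.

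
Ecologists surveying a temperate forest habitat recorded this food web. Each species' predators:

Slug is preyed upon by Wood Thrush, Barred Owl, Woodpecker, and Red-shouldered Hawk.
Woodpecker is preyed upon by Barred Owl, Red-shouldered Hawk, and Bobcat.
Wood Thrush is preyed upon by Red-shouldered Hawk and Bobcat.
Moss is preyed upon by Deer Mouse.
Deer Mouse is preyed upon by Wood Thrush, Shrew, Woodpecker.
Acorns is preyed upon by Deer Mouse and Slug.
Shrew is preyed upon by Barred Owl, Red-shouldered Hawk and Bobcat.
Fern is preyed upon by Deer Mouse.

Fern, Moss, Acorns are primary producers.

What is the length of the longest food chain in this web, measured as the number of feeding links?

One longest chain: Fern → Deer Mouse → Shrew → Bobcat.
It has 4 species and 3 links.

3 links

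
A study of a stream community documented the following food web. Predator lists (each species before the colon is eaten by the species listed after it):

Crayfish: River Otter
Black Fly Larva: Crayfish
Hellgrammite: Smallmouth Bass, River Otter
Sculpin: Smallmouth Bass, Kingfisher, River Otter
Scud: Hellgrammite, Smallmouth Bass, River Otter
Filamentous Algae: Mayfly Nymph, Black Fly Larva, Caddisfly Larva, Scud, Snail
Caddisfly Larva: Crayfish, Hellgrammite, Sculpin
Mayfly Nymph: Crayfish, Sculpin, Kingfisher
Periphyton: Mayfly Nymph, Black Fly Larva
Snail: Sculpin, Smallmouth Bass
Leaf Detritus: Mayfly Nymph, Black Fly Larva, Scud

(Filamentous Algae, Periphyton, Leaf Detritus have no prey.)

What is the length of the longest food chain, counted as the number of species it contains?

One longest chain: Filamentous Algae → Caddisfly Larva → Hellgrammite → Smallmouth Bass.
It has 4 species and 3 links.

4 species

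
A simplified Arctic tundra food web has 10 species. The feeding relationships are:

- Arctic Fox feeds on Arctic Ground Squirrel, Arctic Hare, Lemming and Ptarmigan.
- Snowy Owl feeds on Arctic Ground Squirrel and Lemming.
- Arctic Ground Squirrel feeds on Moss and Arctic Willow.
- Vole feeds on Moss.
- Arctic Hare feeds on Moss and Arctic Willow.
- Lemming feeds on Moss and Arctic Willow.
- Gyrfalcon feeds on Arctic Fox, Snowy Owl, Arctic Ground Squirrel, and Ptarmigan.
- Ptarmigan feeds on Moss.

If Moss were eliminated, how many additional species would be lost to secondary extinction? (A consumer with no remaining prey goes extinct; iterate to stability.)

2

Remove Moss.
Round 1: Vole (all prey gone), Ptarmigan (all prey gone) → extinct.
No further losses. Total secondary extinctions: 2.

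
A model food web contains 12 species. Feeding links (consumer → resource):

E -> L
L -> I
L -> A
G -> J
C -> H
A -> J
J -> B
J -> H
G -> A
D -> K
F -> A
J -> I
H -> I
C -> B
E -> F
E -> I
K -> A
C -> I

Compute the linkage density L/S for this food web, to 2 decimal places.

L/S = 1.50

There are L = 18 links among S = 12 species.
L/S = 18/12 = 1.5000 ≈ 1.50.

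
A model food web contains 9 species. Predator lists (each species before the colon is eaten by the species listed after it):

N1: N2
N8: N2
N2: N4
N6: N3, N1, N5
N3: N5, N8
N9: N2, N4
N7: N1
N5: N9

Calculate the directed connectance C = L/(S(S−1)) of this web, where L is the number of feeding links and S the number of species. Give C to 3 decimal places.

The web has S = 9 species and L = 12 feeding links.
C = L / (S(S−1)) = 12 / 72 = 0.1667 ≈ 0.167.

C = 0.167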